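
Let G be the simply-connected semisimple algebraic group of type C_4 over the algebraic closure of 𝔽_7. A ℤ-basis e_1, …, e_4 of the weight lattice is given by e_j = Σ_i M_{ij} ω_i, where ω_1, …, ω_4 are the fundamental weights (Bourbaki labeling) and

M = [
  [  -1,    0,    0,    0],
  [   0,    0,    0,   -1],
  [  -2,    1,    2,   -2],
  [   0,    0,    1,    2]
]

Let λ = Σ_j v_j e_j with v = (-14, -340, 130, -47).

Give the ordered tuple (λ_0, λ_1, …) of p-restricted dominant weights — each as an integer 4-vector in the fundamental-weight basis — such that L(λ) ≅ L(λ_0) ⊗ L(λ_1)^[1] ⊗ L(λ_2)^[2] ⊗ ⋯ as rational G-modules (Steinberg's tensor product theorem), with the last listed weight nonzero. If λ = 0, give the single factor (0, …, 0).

In the fundamental-weight basis, λ has coordinates c = M·v (v = (-14, -340, 130, -47)):
  c_1 = (-1)·(-14) + (0)·(-340) + 0·130 + (0)·(-47) = 14
  c_2 = (0)·(-14) + (0)·(-340) + 0·130 + (-1)·(-47) = 47
  c_3 = (-2)·(-14) + (1)·(-340) + 2·130 + (-2)·(-47) = 42
  c_4 = (0)·(-14) + (0)·(-340) + 1·130 + (2)·(-47) = 36
Base-7 expansion of each c_i:
  c_1 = 14 = 0·7^0 + 2·7^1
  c_2 = 47 = 5·7^0 + 6·7^1
  c_3 = 42 = 0·7^0 + 6·7^1
  c_4 = 36 = 1·7^0 + 5·7^1
Factor λ_0 = (0, 5, 0, 1)
Factor λ_1 = (2, 6, 6, 5)

((0, 5, 0, 1), (2, 6, 6, 5))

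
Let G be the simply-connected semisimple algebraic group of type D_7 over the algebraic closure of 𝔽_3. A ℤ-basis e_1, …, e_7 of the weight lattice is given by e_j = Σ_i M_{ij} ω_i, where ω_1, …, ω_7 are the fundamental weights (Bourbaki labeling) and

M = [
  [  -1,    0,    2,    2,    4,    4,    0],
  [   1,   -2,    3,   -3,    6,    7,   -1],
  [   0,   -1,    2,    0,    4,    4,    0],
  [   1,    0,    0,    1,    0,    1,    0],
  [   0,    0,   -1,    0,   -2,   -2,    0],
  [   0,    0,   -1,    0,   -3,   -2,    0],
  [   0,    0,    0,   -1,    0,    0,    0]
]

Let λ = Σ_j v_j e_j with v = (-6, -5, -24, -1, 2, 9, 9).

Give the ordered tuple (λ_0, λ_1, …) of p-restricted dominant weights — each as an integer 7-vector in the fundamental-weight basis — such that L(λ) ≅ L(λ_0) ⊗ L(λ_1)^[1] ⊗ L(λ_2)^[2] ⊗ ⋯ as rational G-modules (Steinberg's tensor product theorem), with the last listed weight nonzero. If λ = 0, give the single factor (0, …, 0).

((0, 1, 1, 2, 2, 0, 1),)

ω-coordinates c = M·v, v = (-6, -5, -24, -1, 2, 9, 9):
  c_1 = -1*-6 + 0*-5 + 2*-24 + 2*-1 + 4*2 + 4*9 + 0*9 = 0
  c_2 = 1*-6 + -2*-5 + 3*-24 + -3*-1 + 6*2 + 7*9 + -1*9 = 1
  c_3 = 0*-6 + -1*-5 + 2*-24 + 0*-1 + 4*2 + 4*9 + 0*9 = 1
  c_4 = 1*-6 + 0*-5 + 0*-24 + 1*-1 + 0*2 + 1*9 + 0*9 = 2
  c_5 = 0*-6 + 0*-5 + -1*-24 + 0*-1 + -2*2 + -2*9 + 0*9 = 2
  c_6 = 0*-6 + 0*-5 + -1*-24 + 0*-1 + -3*2 + -2*9 + 0*9 = 0
  c_7 = 0*-6 + 0*-5 + 0*-24 + -1*-1 + 0*2 + 0*9 + 0*9 = 1
Base-3 expansion of each c_i:
  c_1 = 0
  c_2 = 1 = 1·3^0
  c_3 = 1 = 1·3^0
  c_4 = 2 = 2·3^0
  c_5 = 2 = 2·3^0
  c_6 = 0
  c_7 = 1 = 1·3^0
Factor λ_0 = (0, 1, 1, 2, 2, 0, 1)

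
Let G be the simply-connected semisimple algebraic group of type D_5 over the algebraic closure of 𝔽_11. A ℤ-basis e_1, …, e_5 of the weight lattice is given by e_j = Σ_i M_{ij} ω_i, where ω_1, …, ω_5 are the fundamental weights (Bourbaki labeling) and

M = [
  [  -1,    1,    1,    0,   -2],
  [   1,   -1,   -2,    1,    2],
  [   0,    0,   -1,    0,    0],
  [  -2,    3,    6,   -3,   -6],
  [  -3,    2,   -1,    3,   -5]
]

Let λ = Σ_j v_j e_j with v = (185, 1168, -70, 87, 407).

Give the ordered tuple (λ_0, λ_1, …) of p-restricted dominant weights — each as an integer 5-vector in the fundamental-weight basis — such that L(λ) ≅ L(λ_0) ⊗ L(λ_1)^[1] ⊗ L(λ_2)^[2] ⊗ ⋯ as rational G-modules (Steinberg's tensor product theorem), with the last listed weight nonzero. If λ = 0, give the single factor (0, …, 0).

((0, 3, 4, 0, 0), (9, 5, 6, 1, 7))

In the fundamental-weight basis, λ has coordinates c = M·v (v = (185, 1168, -70, 87, 407)):
  c_1 = -1*185 + 1*1168 + 1*-70 + 0*87 + -2*407 = 99
  c_2 = 1*185 + -1*1168 + -2*-70 + 1*87 + 2*407 = 58
  c_3 = 0*185 + 0*1168 + -1*-70 + 0*87 + 0*407 = 70
  c_4 = -2*185 + 3*1168 + 6*-70 + -3*87 + -6*407 = 11
  c_5 = -3*185 + 2*1168 + -1*-70 + 3*87 + -5*407 = 77
Base-11 expansion of each c_i:
  c_1 = 99 = 0·11^0 + 9·11^1
  c_2 = 58 = 3·11^0 + 5·11^1
  c_3 = 70 = 4·11^0 + 6·11^1
  c_4 = 11 = 0·11^0 + 1·11^1
  c_5 = 77 = 0·11^0 + 7·11^1
p-restricted factor λ_0 = (0, 3, 4, 0, 0)
p-restricted factor λ_1 = (9, 5, 6, 1, 7)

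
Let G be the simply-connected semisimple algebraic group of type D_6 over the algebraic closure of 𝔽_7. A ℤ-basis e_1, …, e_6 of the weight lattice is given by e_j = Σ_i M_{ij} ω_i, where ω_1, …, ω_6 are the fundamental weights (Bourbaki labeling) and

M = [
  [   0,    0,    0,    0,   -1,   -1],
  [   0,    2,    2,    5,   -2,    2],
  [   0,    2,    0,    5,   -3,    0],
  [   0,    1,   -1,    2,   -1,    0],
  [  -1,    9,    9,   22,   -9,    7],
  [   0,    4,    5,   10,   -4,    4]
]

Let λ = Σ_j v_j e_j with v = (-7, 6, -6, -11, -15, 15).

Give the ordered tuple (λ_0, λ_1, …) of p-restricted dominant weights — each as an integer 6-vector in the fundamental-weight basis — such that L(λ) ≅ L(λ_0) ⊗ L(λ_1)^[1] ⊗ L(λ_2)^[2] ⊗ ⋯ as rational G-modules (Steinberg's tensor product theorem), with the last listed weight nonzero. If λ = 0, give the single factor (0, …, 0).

Converting to the ω-basis (c_i = row i of M dotted with v = (-7, 6, -6, -11, -15, 15)):
  c_1 = (0)·(-7) + (0)·(6) + (0)·(-6) + (0)·(-11) + (-1)·(-15) + (-1)·(15) = 0
  c_2 = (0)·(-7) + (2)·(6) + (2)·(-6) + (5)·(-11) + (-2)·(-15) + (2)·(15) = 5
  c_3 = (0)·(-7) + (2)·(6) + (0)·(-6) + (5)·(-11) + (-3)·(-15) + (0)·(15) = 2
  c_4 = (0)·(-7) + (1)·(6) + (-1)·(-6) + (2)·(-11) + (-1)·(-15) + (0)·(15) = 5
  c_5 = (-1)·(-7) + (9)·(6) + (9)·(-6) + (22)·(-11) + (-9)·(-15) + (7)·(15) = 5
  c_6 = (0)·(-7) + (4)·(6) + (5)·(-6) + (10)·(-11) + (-4)·(-15) + (4)·(15) = 4
Base-7 expansion of each c_i:
  c_1 = 0
  c_2 = 5 = 5·7^0
  c_3 = 2 = 2·7^0
  c_4 = 5 = 5·7^0
  c_5 = 5 = 5·7^0
  c_6 = 4 = 4·7^0
p-restricted factor λ_0 = (0, 5, 2, 5, 5, 4)

((0, 5, 2, 5, 5, 4),)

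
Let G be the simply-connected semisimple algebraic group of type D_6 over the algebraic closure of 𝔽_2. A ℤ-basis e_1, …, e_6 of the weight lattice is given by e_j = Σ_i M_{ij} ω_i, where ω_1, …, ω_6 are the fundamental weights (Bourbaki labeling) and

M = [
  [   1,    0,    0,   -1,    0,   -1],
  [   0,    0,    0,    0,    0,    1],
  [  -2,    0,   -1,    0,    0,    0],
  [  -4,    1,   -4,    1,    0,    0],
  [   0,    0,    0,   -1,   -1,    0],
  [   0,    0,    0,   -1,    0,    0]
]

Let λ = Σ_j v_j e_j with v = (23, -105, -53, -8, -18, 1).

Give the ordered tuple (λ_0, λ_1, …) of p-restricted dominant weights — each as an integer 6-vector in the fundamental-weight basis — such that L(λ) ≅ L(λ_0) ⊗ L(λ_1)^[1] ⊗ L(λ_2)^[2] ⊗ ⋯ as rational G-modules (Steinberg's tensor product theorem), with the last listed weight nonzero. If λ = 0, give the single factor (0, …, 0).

Change of basis e → ω: c = M·v where v = (23, -105, -53, -8, -18, 1):
  c_1 = 1·23 + (0)·(-105) + (0)·(-53) + (-1)·(-8) + (0)·(-18) + (-1)·(1) = 30
  c_2 = 0·23 + (0)·(-105) + (0)·(-53) + (0)·(-8) + (0)·(-18) + 1·1 = 1
  c_3 = (-2)·(23) + (0)·(-105) + (-1)·(-53) + (0)·(-8) + (0)·(-18) + 0·1 = 7
  c_4 = (-4)·(23) + (1)·(-105) + (-4)·(-53) + (1)·(-8) + (0)·(-18) + 0·1 = 7
  c_5 = 0·23 + (0)·(-105) + (0)·(-53) + (-1)·(-8) + (-1)·(-18) + 0·1 = 26
  c_6 = 0·23 + (0)·(-105) + (0)·(-53) + (-1)·(-8) + (0)·(-18) + 0·1 = 8
Base-2 expansion of each c_i:
  c_1 = 30 = 0·2^0 + 1·2^1 + 1·2^2 + 1·2^3 + 1·2^4
  c_2 = 1 = 1·2^0
  c_3 = 7 = 1·2^0 + 1·2^1 + 1·2^2
  c_4 = 7 = 1·2^0 + 1·2^1 + 1·2^2
  c_5 = 26 = 0·2^0 + 1·2^1 + 0·2^2 + 1·2^3 + 1·2^4
  c_6 = 8 = 0·2^0 + 0·2^1 + 0·2^2 + 1·2^3
Factor λ_0 = (0, 1, 1, 1, 0, 0)
Factor λ_1 = (1, 0, 1, 1, 1, 0)
Factor λ_2 = (1, 0, 1, 1, 0, 0)
Factor λ_3 = (1, 0, 0, 0, 1, 1)
Factor λ_4 = (1, 0, 0, 0, 1, 0)

((0, 1, 1, 1, 0, 0), (1, 0, 1, 1, 1, 0), (1, 0, 1, 1, 0, 0), (1, 0, 0, 0, 1, 1), (1, 0, 0, 0, 1, 0))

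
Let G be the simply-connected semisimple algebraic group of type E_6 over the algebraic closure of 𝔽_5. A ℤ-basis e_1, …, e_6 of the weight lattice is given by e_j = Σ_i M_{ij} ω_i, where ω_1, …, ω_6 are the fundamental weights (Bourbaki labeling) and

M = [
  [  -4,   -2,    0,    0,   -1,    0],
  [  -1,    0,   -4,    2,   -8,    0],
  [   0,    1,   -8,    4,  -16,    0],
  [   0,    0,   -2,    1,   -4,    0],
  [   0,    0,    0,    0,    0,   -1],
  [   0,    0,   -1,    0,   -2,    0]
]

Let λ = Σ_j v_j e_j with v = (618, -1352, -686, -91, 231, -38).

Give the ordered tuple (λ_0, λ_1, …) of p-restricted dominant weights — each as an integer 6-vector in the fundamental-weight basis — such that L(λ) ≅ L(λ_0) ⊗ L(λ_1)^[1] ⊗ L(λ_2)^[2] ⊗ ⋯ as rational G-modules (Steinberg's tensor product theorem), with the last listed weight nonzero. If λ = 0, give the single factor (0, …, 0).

Change of basis e → ω: c = M·v where v = (618, -1352, -686, -91, 231, -38):
  c_1 = (-4)·(618) + (-2)·(-1352) + (0)·(-686) + (0)·(-91) + (-1)·(231) + (0)·(-38) = 1
  c_2 = (-1)·(618) + (0)·(-1352) + (-4)·(-686) + (2)·(-91) + (-8)·(231) + (0)·(-38) = 96
  c_3 = 0·618 + (1)·(-1352) + (-8)·(-686) + (4)·(-91) + (-16)·(231) + (0)·(-38) = 76
  c_4 = 0·618 + (0)·(-1352) + (-2)·(-686) + (1)·(-91) + (-4)·(231) + (0)·(-38) = 357
  c_5 = 0·618 + (0)·(-1352) + (0)·(-686) + (0)·(-91) + 0·231 + (-1)·(-38) = 38
  c_6 = 0·618 + (0)·(-1352) + (-1)·(-686) + (0)·(-91) + (-2)·(231) + (0)·(-38) = 224
Writing each c_i in base p = 5:
  c_1 = 1 = 1·5^0
  c_2 = 96 = 1·5^0 + 4·5^1 + 3·5^2
  c_3 = 76 = 1·5^0 + 0·5^1 + 3·5^2
  c_4 = 357 = 2·5^0 + 1·5^1 + 4·5^2 + 2·5^3
  c_5 = 38 = 3·5^0 + 2·5^1 + 1·5^2
  c_6 = 224 = 4·5^0 + 4·5^1 + 3·5^2 + 1·5^3
λ_0 = (1, 1, 1, 2, 3, 4)
λ_1 = (0, 4, 0, 1, 2, 4)
λ_2 = (0, 3, 3, 4, 1, 3)
λ_3 = (0, 0, 0, 2, 0, 1)

((1, 1, 1, 2, 3, 4), (0, 4, 0, 1, 2, 4), (0, 3, 3, 4, 1, 3), (0, 0, 0, 2, 0, 1))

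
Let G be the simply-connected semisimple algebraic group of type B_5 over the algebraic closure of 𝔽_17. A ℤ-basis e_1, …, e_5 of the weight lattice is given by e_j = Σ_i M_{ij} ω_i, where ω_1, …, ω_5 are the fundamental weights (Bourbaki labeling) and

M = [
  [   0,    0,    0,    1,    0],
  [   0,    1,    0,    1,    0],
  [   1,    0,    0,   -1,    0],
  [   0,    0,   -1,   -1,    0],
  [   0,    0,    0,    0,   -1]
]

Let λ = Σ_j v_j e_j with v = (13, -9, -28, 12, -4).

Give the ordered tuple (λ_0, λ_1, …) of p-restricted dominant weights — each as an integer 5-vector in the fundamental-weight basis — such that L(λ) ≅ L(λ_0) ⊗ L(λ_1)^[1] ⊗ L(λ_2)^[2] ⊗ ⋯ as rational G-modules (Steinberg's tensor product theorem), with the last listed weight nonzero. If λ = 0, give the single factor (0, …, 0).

((12, 3, 1, 16, 4),)

Converting to the ω-basis (c_i = row i of M dotted with v = (13, -9, -28, 12, -4)):
  c_1 = 0*13 + 0*-9 + 0*-28 + 1*12 + 0*-4 = 12
  c_2 = 0*13 + 1*-9 + 0*-28 + 1*12 + 0*-4 = 3
  c_3 = 1*13 + 0*-9 + 0*-28 + -1*12 + 0*-4 = 1
  c_4 = 0*13 + 0*-9 + -1*-28 + -1*12 + 0*-4 = 16
  c_5 = 0*13 + 0*-9 + 0*-28 + 0*12 + -1*-4 = 4
Base-17 expansion of each c_i:
  c_1 = 12 = 12·17^0
  c_2 = 3 = 3·17^0
  c_3 = 1 = 1·17^0
  c_4 = 16 = 16·17^0
  c_5 = 4 = 4·17^0
λ_0 = (12, 3, 1, 16, 4)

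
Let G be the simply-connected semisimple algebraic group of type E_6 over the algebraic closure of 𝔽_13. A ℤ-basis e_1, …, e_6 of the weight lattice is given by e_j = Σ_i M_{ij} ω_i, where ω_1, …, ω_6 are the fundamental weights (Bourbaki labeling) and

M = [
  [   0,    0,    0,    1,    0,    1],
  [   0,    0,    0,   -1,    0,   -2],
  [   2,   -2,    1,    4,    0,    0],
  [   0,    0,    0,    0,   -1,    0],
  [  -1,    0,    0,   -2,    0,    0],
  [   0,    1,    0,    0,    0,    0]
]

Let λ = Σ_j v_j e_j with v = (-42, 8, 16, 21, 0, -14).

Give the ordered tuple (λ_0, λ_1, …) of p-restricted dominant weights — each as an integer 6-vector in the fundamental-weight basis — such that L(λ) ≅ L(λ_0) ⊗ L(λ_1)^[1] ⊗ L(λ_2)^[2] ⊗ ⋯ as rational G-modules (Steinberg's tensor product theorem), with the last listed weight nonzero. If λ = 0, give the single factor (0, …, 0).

ω-coordinates c = M·v, v = (-42, 8, 16, 21, 0, -14):
  c_1 = 0*-42 + 0*8 + 0*16 + 1*21 + 0*0 + 1*-14 = 7
  c_2 = 0*-42 + 0*8 + 0*16 + -1*21 + 0*0 + -2*-14 = 7
  c_3 = 2*-42 + -2*8 + 1*16 + 4*21 + 0*0 + 0*-14 = 0
  c_4 = 0*-42 + 0*8 + 0*16 + 0*21 + -1*0 + 0*-14 = 0
  c_5 = -1*-42 + 0*8 + 0*16 + -2*21 + 0*0 + 0*-14 = 0
  c_6 = 0*-42 + 1*8 + 0*16 + 0*21 + 0*0 + 0*-14 = 8
Writing each c_i in base p = 13:
  c_1 = 7 = 7·13^0
  c_2 = 7 = 7·13^0
  c_3 = 0
  c_4 = 0
  c_5 = 0
  c_6 = 8 = 8·13^0
Factor λ_0 = (7, 7, 0, 0, 0, 8)

((7, 7, 0, 0, 0, 8),)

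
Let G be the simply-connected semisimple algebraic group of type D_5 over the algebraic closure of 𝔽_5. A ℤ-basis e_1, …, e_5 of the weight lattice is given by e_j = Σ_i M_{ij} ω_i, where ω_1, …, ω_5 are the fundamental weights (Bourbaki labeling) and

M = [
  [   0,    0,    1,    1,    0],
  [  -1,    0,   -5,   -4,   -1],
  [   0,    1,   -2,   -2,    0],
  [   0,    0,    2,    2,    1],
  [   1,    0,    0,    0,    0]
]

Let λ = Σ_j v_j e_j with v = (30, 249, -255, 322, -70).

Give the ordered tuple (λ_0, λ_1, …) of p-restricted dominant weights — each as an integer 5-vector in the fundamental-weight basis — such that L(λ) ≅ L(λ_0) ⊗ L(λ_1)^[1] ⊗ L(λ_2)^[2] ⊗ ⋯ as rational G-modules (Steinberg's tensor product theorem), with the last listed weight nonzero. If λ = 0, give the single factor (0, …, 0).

((2, 2, 0, 4, 0), (3, 0, 3, 2, 1), (2, 1, 4, 2, 1))

ω-coordinates c = M·v, v = (30, 249, -255, 322, -70):
  c_1 = (0)·(30) + (0)·(249) + (1)·(-255) + (1)·(322) + (0)·(-70) = 67
  c_2 = (-1)·(30) + (0)·(249) + (-5)·(-255) + (-4)·(322) + (-1)·(-70) = 27
  c_3 = (0)·(30) + (1)·(249) + (-2)·(-255) + (-2)·(322) + (0)·(-70) = 115
  c_4 = (0)·(30) + (0)·(249) + (2)·(-255) + (2)·(322) + (1)·(-70) = 64
  c_5 = (1)·(30) + (0)·(249) + (0)·(-255) + (0)·(322) + (0)·(-70) = 30
Expand coordinatewise in base 5:
  c_1 = 67 = 2·5^0 + 3·5^1 + 2·5^2
  c_2 = 27 = 2·5^0 + 0·5^1 + 1·5^2
  c_3 = 115 = 0·5^0 + 3·5^1 + 4·5^2
  c_4 = 64 = 4·5^0 + 2·5^1 + 2·5^2
  c_5 = 30 = 0·5^0 + 1·5^1 + 1·5^2
λ_0 = (2, 2, 0, 4, 0)
λ_1 = (3, 0, 3, 2, 1)
λ_2 = (2, 1, 4, 2, 1)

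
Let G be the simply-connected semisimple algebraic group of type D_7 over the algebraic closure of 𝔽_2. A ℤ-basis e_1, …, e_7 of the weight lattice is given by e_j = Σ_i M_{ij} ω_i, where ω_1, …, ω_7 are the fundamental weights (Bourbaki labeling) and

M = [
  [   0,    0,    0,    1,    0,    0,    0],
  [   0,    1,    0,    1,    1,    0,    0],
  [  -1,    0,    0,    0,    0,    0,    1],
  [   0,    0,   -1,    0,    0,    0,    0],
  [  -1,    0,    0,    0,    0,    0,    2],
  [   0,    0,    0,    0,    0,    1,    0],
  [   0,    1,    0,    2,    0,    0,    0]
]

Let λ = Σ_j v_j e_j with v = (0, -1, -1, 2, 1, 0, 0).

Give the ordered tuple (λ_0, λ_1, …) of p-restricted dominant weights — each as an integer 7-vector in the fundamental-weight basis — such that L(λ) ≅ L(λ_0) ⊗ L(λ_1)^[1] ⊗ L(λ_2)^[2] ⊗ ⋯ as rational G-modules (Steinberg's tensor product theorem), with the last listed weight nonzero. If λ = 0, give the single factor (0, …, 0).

Compute c_i = Σ_j M_{ij} v_j with v = (0, -1, -1, 2, 1, 0, 0):
  c_1 = 0*0 + 0*-1 + 0*-1 + 1*2 + 0*1 + 0*0 + 0*0 = 2
  c_2 = 0*0 + 1*-1 + 0*-1 + 1*2 + 1*1 + 0*0 + 0*0 = 2
  c_3 = -1*0 + 0*-1 + 0*-1 + 0*2 + 0*1 + 0*0 + 1*0 = 0
  c_4 = 0*0 + 0*-1 + -1*-1 + 0*2 + 0*1 + 0*0 + 0*0 = 1
  c_5 = -1*0 + 0*-1 + 0*-1 + 0*2 + 0*1 + 0*0 + 2*0 = 0
  c_6 = 0*0 + 0*-1 + 0*-1 + 0*2 + 0*1 + 1*0 + 0*0 = 0
  c_7 = 0*0 + 1*-1 + 0*-1 + 2*2 + 0*1 + 0*0 + 0*0 = 3
p = 2; digits c_i = Σ_j d_{ij}·2^j, 0 ≤ d_{ij} < 2:
  c_1 = 2 = 0·2^0 + 1·2^1
  c_2 = 2 = 0·2^0 + 1·2^1
  c_3 = 0
  c_4 = 1 = 1·2^0
  c_5 = 0
  c_6 = 0
  c_7 = 3 = 1·2^0 + 1·2^1
λ_0 = (0, 0, 0, 1, 0, 0, 1)
λ_1 = (1, 1, 0, 0, 0, 0, 1)

((0, 0, 0, 1, 0, 0, 1), (1, 1, 0, 0, 0, 0, 1))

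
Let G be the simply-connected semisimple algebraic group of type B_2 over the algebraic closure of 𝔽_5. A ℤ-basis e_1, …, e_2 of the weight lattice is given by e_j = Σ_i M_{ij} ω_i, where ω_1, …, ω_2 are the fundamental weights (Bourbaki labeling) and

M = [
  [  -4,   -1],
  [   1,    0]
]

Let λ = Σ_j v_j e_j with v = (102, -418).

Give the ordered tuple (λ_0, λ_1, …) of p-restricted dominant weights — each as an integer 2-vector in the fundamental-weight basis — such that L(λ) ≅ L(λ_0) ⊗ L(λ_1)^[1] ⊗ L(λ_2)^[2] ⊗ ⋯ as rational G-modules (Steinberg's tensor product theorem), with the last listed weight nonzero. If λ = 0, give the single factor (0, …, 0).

((0, 2), (2, 0), (0, 4))

Change of basis e → ω: c = M·v where v = (102, -418):
  c_1 = (-4)·(102) + (-1)·(-418) = 10
  c_2 = (1)·(102) + (0)·(-418) = 102
p = 5; digits c_i = Σ_j d_{ij}·5^j, 0 ≤ d_{ij} < 5:
  c_1 = 10 = 0·5^0 + 2·5^1
  c_2 = 102 = 2·5^0 + 0·5^1 + 4·5^2
p-restricted factor λ_0 = (0, 2)
p-restricted factor λ_1 = (2, 0)
p-restricted factor λ_2 = (0, 4)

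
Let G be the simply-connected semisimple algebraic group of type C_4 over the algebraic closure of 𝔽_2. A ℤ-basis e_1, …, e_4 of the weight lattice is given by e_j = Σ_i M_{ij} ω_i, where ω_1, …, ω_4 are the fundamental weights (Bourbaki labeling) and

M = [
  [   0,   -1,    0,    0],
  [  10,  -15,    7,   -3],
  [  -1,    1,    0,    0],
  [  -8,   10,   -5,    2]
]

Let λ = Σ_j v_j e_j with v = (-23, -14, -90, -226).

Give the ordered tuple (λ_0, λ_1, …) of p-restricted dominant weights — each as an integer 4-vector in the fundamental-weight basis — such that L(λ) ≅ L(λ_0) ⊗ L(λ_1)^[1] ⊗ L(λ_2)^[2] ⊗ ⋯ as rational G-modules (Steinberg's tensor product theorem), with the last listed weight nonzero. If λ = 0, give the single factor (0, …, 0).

Converting to the ω-basis (c_i = row i of M dotted with v = (-23, -14, -90, -226)):
  c_1 = (0)·(-23) + (-1)·(-14) + (0)·(-90) + (0)·(-226) = 14
  c_2 = (10)·(-23) + (-15)·(-14) + (7)·(-90) + (-3)·(-226) = 28
  c_3 = (-1)·(-23) + (1)·(-14) + (0)·(-90) + (0)·(-226) = 9
  c_4 = (-8)·(-23) + (10)·(-14) + (-5)·(-90) + (2)·(-226) = 42
Writing each c_i in base p = 2:
  c_1 = 14 = 0·2^0 + 1·2^1 + 1·2^2 + 1·2^3
  c_2 = 28 = 0·2^0 + 0·2^1 + 1·2^2 + 1·2^3 + 1·2^4
  c_3 = 9 = 1·2^0 + 0·2^1 + 0·2^2 + 1·2^3
  c_4 = 42 = 0·2^0 + 1·2^1 + 0·2^2 + 1·2^3 + 0·2^4 + 1·2^5
λ_0 = (0, 0, 1, 0)
λ_1 = (1, 0, 0, 1)
λ_2 = (1, 1, 0, 0)
λ_3 = (1, 1, 1, 1)
λ_4 = (0, 1, 0, 0)
λ_5 = (0, 0, 0, 1)

((0, 0, 1, 0), (1, 0, 0, 1), (1, 1, 0, 0), (1, 1, 1, 1), (0, 1, 0, 0), (0, 0, 0, 1))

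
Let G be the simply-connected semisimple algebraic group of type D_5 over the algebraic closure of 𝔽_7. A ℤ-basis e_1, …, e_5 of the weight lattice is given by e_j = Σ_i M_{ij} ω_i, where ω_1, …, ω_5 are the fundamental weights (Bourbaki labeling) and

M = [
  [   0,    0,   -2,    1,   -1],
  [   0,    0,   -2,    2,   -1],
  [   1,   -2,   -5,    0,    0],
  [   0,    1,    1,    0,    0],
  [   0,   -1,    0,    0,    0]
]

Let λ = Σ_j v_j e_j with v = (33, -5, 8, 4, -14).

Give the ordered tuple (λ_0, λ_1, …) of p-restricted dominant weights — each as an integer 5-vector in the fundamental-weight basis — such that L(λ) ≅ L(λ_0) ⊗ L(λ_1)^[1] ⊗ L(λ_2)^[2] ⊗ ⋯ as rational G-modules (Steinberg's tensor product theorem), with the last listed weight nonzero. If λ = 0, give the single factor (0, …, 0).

ω-coordinates c = M·v, v = (33, -5, 8, 4, -14):
  c_1 = 0*33 + 0*-5 + -2*8 + 1*4 + -1*-14 = 2
  c_2 = 0*33 + 0*-5 + -2*8 + 2*4 + -1*-14 = 6
  c_3 = 1*33 + -2*-5 + -5*8 + 0*4 + 0*-14 = 3
  c_4 = 0*33 + 1*-5 + 1*8 + 0*4 + 0*-14 = 3
  c_5 = 0*33 + -1*-5 + 0*8 + 0*4 + 0*-14 = 5
p = 7; digits c_i = Σ_j d_{ij}·7^j, 0 ≤ d_{ij} < 7:
  c_1 = 2 = 2·7^0
  c_2 = 6 = 6·7^0
  c_3 = 3 = 3·7^0
  c_4 = 3 = 3·7^0
  c_5 = 5 = 5·7^0
λ_0 = (2, 6, 3, 3, 5)

((2, 6, 3, 3, 5),)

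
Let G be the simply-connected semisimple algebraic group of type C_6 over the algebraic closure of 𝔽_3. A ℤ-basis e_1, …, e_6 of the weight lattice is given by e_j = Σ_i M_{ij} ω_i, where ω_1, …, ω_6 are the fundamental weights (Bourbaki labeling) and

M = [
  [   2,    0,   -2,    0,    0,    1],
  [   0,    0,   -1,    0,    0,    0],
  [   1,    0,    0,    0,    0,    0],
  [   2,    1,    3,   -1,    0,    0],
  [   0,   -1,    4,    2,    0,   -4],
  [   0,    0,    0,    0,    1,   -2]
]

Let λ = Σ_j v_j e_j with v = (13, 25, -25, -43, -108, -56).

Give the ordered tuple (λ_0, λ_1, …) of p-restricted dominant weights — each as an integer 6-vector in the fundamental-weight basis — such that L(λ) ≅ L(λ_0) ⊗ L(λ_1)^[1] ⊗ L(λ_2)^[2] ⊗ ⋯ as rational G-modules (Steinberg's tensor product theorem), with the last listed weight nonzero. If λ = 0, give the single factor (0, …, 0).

((2, 1, 1, 1, 1, 1), (0, 2, 1, 0, 1, 1), (2, 2, 1, 2, 1, 0))

Compute c_i = Σ_j M_{ij} v_j with v = (13, 25, -25, -43, -108, -56):
  c_1 = 2*13 + 0*25 + -2*-25 + 0*-43 + 0*-108 + 1*-56 = 20
  c_2 = 0*13 + 0*25 + -1*-25 + 0*-43 + 0*-108 + 0*-56 = 25
  c_3 = 1*13 + 0*25 + 0*-25 + 0*-43 + 0*-108 + 0*-56 = 13
  c_4 = 2*13 + 1*25 + 3*-25 + -1*-43 + 0*-108 + 0*-56 = 19
  c_5 = 0*13 + -1*25 + 4*-25 + 2*-43 + 0*-108 + -4*-56 = 13
  c_6 = 0*13 + 0*25 + 0*-25 + 0*-43 + 1*-108 + -2*-56 = 4
Base-3 expansion of each c_i:
  c_1 = 20 = 2·3^0 + 0·3^1 + 2·3^2
  c_2 = 25 = 1·3^0 + 2·3^1 + 2·3^2
  c_3 = 13 = 1·3^0 + 1·3^1 + 1·3^2
  c_4 = 19 = 1·3^0 + 0·3^1 + 2·3^2
  c_5 = 13 = 1·3^0 + 1·3^1 + 1·3^2
  c_6 = 4 = 1·3^0 + 1·3^1
p-restricted factor λ_0 = (2, 1, 1, 1, 1, 1)
p-restricted factor λ_1 = (0, 2, 1, 0, 1, 1)
p-restricted factor λ_2 = (2, 2, 1, 2, 1, 0)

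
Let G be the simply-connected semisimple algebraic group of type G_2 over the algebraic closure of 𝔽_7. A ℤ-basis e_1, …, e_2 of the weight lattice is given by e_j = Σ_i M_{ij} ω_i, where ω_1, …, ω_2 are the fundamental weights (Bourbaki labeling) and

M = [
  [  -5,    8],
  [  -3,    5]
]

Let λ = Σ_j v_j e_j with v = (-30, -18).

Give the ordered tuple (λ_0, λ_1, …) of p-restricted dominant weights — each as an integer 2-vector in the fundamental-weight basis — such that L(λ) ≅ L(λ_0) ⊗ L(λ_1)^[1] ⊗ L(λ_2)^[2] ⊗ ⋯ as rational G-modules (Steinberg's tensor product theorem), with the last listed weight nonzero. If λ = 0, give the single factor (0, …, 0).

((6, 0),)

ω-coordinates c = M·v, v = (-30, -18):
  c_1 = (-5)·(-30) + (8)·(-18) = 6
  c_2 = (-3)·(-30) + (5)·(-18) = 0
Expand coordinatewise in base 7:
  c_1 = 6 = 6·7^0
  c_2 = 0
Factor λ_0 = (6, 0)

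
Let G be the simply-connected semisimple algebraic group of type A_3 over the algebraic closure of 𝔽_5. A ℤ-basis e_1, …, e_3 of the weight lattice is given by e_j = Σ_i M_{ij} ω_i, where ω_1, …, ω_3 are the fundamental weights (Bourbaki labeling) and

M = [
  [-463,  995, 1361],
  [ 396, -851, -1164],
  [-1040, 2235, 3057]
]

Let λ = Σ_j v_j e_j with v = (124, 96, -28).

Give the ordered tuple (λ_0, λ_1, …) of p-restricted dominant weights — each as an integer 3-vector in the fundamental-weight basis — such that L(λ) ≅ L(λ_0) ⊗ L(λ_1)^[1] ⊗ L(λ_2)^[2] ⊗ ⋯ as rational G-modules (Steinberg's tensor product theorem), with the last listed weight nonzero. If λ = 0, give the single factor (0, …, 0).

((0, 0, 4),)

ω-coordinates c = M·v, v = (124, 96, -28):
  c_1 = (-463)·(124) + 995·96 + (1361)·(-28) = 0
  c_2 = 396·124 + (-851)·(96) + (-1164)·(-28) = 0
  c_3 = (-1040)·(124) + 2235·96 + (3057)·(-28) = 4
Writing each c_i in base p = 5:
  c_1 = 0
  c_2 = 0
  c_3 = 4 = 4·5^0
λ_0 = (0, 0, 4)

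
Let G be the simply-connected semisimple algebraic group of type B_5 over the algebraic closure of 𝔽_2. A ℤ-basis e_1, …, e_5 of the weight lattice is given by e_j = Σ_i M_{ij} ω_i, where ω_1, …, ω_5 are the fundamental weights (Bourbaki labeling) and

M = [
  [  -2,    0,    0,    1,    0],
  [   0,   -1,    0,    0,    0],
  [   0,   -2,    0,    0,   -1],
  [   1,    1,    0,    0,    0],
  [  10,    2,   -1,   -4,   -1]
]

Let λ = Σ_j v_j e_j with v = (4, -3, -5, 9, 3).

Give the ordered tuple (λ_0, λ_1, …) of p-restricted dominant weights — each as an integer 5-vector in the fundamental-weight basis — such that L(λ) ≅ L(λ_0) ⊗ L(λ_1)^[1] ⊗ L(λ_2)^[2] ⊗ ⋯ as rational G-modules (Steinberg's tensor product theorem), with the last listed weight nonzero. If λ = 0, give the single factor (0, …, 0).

Converting to the ω-basis (c_i = row i of M dotted with v = (4, -3, -5, 9, 3)):
  c_1 = -2*4 + 0*-3 + 0*-5 + 1*9 + 0*3 = 1
  c_2 = 0*4 + -1*-3 + 0*-5 + 0*9 + 0*3 = 3
  c_3 = 0*4 + -2*-3 + 0*-5 + 0*9 + -1*3 = 3
  c_4 = 1*4 + 1*-3 + 0*-5 + 0*9 + 0*3 = 1
  c_5 = 10*4 + 2*-3 + -1*-5 + -4*9 + -1*3 = 0
Expand coordinatewise in base 2:
  c_1 = 1 = 1·2^0
  c_2 = 3 = 1·2^0 + 1·2^1
  c_3 = 3 = 1·2^0 + 1·2^1
  c_4 = 1 = 1·2^0
  c_5 = 0
Factor λ_0 = (1, 1, 1, 1, 0)
Factor λ_1 = (0, 1, 1, 0, 0)

((1, 1, 1, 1, 0), (0, 1, 1, 0, 0))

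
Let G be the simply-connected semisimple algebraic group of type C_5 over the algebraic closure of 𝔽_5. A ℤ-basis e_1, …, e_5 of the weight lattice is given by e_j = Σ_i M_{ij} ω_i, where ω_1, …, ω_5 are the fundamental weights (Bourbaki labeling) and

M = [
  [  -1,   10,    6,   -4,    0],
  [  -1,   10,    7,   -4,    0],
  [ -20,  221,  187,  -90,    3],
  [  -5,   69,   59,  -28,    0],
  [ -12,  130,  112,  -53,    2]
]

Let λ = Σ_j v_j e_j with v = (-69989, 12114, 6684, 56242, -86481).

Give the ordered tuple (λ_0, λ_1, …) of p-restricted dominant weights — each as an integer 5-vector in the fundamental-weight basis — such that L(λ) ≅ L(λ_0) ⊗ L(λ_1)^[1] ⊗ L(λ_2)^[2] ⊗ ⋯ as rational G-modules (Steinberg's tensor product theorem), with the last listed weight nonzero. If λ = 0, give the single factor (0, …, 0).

Change of basis e → ω: c = M·v where v = (-69989, 12114, 6684, 56242, -86481):
  c_1 = (-1)·(-69989) + (10)·(12114) + (6)·(6684) + (-4)·(56242) + (0)·(-86481) = 6265
  c_2 = (-1)·(-69989) + (10)·(12114) + (7)·(6684) + (-4)·(56242) + (0)·(-86481) = 12949
  c_3 = (-20)·(-69989) + (221)·(12114) + (187)·(6684) + (-90)·(56242) + (3)·(-86481) = 5659
  c_4 = (-5)·(-69989) + (69)·(12114) + (59)·(6684) + (-28)·(56242) + (0)·(-86481) = 5391
  c_5 = (-12)·(-69989) + (130)·(12114) + (112)·(6684) + (-53)·(56242) + (2)·(-86481) = 9508
p = 5; digits c_i = Σ_j d_{ij}·5^j, 0 ≤ d_{ij} < 5:
  c_1 = 6265 = 0·5^0 + 3·5^1 + 0·5^2 + 0·5^3 + 0·5^4 + 2·5^5
  c_2 = 12949 = 4·5^0 + 4·5^1 + 2·5^2 + 3·5^3 + 0·5^4 + 4·5^5
  c_3 = 5659 = 4·5^0 + 1·5^1 + 1·5^2 + 0·5^3 + 4·5^4 + 1·5^5
  c_4 = 5391 = 1·5^0 + 3·5^1 + 0·5^2 + 3·5^3 + 3·5^4 + 1·5^5
  c_5 = 9508 = 3·5^0 + 1·5^1 + 0·5^2 + 1·5^3 + 0·5^4 + 3·5^5
Factor λ_0 = (0, 4, 4, 1, 3)
Factor λ_1 = (3, 4, 1, 3, 1)
Factor λ_2 = (0, 2, 1, 0, 0)
Factor λ_3 = (0, 3, 0, 3, 1)
Factor λ_4 = (0, 0, 4, 3, 0)
Factor λ_5 = (2, 4, 1, 1, 3)

((0, 4, 4, 1, 3), (3, 4, 1, 3, 1), (0, 2, 1, 0, 0), (0, 3, 0, 3, 1), (0, 0, 4, 3, 0), (2, 4, 1, 1, 3))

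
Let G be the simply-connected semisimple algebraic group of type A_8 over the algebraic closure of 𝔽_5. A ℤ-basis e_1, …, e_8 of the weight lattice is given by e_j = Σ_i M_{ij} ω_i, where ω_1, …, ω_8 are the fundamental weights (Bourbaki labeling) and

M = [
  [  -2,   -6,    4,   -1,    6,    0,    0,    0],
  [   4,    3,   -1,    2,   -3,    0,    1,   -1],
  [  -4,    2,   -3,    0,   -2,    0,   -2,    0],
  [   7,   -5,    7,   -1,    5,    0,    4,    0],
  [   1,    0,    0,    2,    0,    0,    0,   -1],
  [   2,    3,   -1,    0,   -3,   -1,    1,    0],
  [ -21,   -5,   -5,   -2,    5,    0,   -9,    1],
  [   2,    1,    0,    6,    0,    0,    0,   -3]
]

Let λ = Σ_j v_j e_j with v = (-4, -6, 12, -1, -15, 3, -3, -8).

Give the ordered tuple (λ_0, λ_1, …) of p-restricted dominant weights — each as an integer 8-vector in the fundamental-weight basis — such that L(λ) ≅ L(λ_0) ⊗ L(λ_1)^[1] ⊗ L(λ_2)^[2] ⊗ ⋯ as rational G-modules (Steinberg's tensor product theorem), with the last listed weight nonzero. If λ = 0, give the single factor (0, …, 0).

ω-coordinates c = M·v, v = (-4, -6, 12, -1, -15, 3, -3, -8):
  c_1 = (-2)·(-4) + (-6)·(-6) + 4·12 + (-1)·(-1) + (6)·(-15) + 0·3 + (0)·(-3) + (0)·(-8) = 3
  c_2 = (4)·(-4) + (3)·(-6) + (-1)·(12) + (2)·(-1) + (-3)·(-15) + 0·3 + (1)·(-3) + (-1)·(-8) = 2
  c_3 = (-4)·(-4) + (2)·(-6) + (-3)·(12) + (0)·(-1) + (-2)·(-15) + 0·3 + (-2)·(-3) + (0)·(-8) = 4
  c_4 = (7)·(-4) + (-5)·(-6) + 7·12 + (-1)·(-1) + (5)·(-15) + 0·3 + (4)·(-3) + (0)·(-8) = 0
  c_5 = (1)·(-4) + (0)·(-6) + 0·12 + (2)·(-1) + (0)·(-15) + 0·3 + (0)·(-3) + (-1)·(-8) = 2
  c_6 = (2)·(-4) + (3)·(-6) + (-1)·(12) + (0)·(-1) + (-3)·(-15) + (-1)·(3) + (1)·(-3) + (0)·(-8) = 1
  c_7 = (-21)·(-4) + (-5)·(-6) + (-5)·(12) + (-2)·(-1) + (5)·(-15) + 0·3 + (-9)·(-3) + (1)·(-8) = 0
  c_8 = (2)·(-4) + (1)·(-6) + 0·12 + (6)·(-1) + (0)·(-15) + 0·3 + (0)·(-3) + (-3)·(-8) = 4
Writing each c_i in base p = 5:
  c_1 = 3 = 3·5^0
  c_2 = 2 = 2·5^0
  c_3 = 4 = 4·5^0
  c_4 = 0
  c_5 = 2 = 2·5^0
  c_6 = 1 = 1·5^0
  c_7 = 0
  c_8 = 4 = 4·5^0
Factor λ_0 = (3, 2, 4, 0, 2, 1, 0, 4)

((3, 2, 4, 0, 2, 1, 0, 4),)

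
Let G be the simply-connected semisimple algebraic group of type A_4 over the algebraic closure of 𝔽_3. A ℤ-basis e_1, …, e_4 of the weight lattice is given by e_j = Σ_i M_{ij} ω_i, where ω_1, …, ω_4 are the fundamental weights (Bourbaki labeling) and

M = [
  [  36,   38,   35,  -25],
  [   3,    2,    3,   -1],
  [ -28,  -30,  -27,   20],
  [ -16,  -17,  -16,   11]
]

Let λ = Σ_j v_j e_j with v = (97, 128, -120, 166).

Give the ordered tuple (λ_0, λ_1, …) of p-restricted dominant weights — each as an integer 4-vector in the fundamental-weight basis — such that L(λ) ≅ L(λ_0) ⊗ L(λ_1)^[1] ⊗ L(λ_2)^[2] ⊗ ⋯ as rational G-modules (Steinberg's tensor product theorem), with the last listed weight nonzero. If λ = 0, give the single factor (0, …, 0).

Converting to the ω-basis (c_i = row i of M dotted with v = (97, 128, -120, 166)):
  c_1 = 36·97 + 38·128 + (35)·(-120) + (-25)·(166) = 6
  c_2 = 3·97 + 2·128 + (3)·(-120) + (-1)·(166) = 21
  c_3 = (-28)·(97) + (-30)·(128) + (-27)·(-120) + 20·166 = 4
  c_4 = (-16)·(97) + (-17)·(128) + (-16)·(-120) + 11·166 = 18
Expand coordinatewise in base 3:
  c_1 = 6 = 0·3^0 + 2·3^1
  c_2 = 21 = 0·3^0 + 1·3^1 + 2·3^2
  c_3 = 4 = 1·3^0 + 1·3^1
  c_4 = 18 = 0·3^0 + 0·3^1 + 2·3^2
λ_0 = (0, 0, 1, 0)
λ_1 = (2, 1, 1, 0)
λ_2 = (0, 2, 0, 2)

((0, 0, 1, 0), (2, 1, 1, 0), (0, 2, 0, 2))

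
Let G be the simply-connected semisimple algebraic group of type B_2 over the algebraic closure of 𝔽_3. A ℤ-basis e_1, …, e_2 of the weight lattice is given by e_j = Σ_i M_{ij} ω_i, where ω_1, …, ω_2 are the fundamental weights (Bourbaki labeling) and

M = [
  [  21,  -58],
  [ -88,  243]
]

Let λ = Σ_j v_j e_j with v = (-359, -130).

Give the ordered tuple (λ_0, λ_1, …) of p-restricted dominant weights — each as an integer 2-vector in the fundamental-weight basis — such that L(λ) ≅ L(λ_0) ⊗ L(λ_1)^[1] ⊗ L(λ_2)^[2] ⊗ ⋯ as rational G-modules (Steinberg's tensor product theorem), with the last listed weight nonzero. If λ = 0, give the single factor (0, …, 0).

Change of basis e → ω: c = M·v where v = (-359, -130):
  c_1 = (21)·(-359) + (-58)·(-130) = 1
  c_2 = (-88)·(-359) + (243)·(-130) = 2
p = 3; digits c_i = Σ_j d_{ij}·3^j, 0 ≤ d_{ij} < 3:
  c_1 = 1 = 1·3^0
  c_2 = 2 = 2·3^0
p-restricted factor λ_0 = (1, 2)

((1, 2),)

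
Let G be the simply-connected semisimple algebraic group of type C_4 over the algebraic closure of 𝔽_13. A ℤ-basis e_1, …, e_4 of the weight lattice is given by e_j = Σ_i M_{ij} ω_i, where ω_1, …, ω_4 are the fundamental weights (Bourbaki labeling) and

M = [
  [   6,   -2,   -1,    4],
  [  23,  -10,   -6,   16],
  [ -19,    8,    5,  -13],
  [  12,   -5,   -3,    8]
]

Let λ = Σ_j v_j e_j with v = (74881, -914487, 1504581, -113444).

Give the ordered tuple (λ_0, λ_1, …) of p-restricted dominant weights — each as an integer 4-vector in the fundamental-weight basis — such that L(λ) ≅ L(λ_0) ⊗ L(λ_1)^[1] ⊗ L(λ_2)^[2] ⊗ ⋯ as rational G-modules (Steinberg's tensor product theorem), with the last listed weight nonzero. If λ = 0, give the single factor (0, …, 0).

Compute c_i = Σ_j M_{ij} v_j with v = (74881, -914487, 1504581, -113444):
  c_1 = (6)·(74881) + (-2)·(-914487) + (-1)·(1504581) + (4)·(-113444) = 319903
  c_2 = (23)·(74881) + (-10)·(-914487) + (-6)·(1504581) + (16)·(-113444) = 24543
  c_3 = (-19)·(74881) + (8)·(-914487) + (5)·(1504581) + (-13)·(-113444) = 259042
  c_4 = (12)·(74881) + (-5)·(-914487) + (-3)·(1504581) + (8)·(-113444) = 49712
p = 13; digits c_i = Σ_j d_{ij}·13^j, 0 ≤ d_{ij} < 13:
  c_1 = 319903 = 12·13^0 + 11·13^1 + 7·13^2 + 2·13^3 + 11·13^4
  c_2 = 24543 = 12·13^0 + 2·13^1 + 2·13^2 + 11·13^3
  c_3 = 259042 = 4·13^0 + 10·13^1 + 11·13^2 + 0·13^3 + 9·13^4
  c_4 = 49712 = 0·13^0 + 2·13^1 + 8·13^2 + 9·13^3 + 1·13^4
Factor λ_0 = (12, 12, 4, 0)
Factor λ_1 = (11, 2, 10, 2)
Factor λ_2 = (7, 2, 11, 8)
Factor λ_3 = (2, 11, 0, 9)
Factor λ_4 = (11, 0, 9, 1)

((12, 12, 4, 0), (11, 2, 10, 2), (7, 2, 11, 8), (2, 11, 0, 9), (11, 0, 9, 1))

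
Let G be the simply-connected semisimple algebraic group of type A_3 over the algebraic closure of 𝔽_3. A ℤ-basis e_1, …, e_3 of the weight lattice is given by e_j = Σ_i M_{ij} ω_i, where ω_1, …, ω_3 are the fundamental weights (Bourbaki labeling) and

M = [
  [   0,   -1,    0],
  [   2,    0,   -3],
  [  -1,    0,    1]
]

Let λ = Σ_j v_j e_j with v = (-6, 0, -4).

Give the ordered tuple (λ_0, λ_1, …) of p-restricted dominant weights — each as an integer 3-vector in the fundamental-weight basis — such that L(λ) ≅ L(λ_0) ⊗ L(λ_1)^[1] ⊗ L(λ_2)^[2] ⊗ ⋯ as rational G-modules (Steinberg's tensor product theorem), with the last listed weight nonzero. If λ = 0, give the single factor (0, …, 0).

((0, 0, 2),)

ω-coordinates c = M·v, v = (-6, 0, -4):
  c_1 = (0)·(-6) + (-1)·(0) + (0)·(-4) = 0
  c_2 = (2)·(-6) + 0·0 + (-3)·(-4) = 0
  c_3 = (-1)·(-6) + 0·0 + (1)·(-4) = 2
p = 3; digits c_i = Σ_j d_{ij}·3^j, 0 ≤ d_{ij} < 3:
  c_1 = 0
  c_2 = 0
  c_3 = 2 = 2·3^0
λ_0 = (0, 0, 2)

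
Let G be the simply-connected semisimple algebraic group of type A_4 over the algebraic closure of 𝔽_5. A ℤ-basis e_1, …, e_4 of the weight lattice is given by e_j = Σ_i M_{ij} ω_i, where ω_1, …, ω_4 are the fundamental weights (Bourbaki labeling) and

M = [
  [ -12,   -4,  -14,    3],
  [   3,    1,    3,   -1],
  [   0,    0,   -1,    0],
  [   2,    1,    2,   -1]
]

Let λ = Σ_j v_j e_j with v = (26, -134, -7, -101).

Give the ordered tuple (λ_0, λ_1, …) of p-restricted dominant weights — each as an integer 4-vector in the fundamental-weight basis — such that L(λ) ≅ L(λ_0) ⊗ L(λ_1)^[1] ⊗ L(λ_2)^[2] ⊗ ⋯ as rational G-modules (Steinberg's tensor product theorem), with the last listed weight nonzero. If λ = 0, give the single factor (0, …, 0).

Change of basis e → ω: c = M·v where v = (26, -134, -7, -101):
  c_1 = -12*26 + -4*-134 + -14*-7 + 3*-101 = 19
  c_2 = 3*26 + 1*-134 + 3*-7 + -1*-101 = 24
  c_3 = 0*26 + 0*-134 + -1*-7 + 0*-101 = 7
  c_4 = 2*26 + 1*-134 + 2*-7 + -1*-101 = 5
Expand coordinatewise in base 5:
  c_1 = 19 = 4·5^0 + 3·5^1
  c_2 = 24 = 4·5^0 + 4·5^1
  c_3 = 7 = 2·5^0 + 1·5^1
  c_4 = 5 = 0·5^0 + 1·5^1
Factor λ_0 = (4, 4, 2, 0)
Factor λ_1 = (3, 4, 1, 1)

((4, 4, 2, 0), (3, 4, 1, 1))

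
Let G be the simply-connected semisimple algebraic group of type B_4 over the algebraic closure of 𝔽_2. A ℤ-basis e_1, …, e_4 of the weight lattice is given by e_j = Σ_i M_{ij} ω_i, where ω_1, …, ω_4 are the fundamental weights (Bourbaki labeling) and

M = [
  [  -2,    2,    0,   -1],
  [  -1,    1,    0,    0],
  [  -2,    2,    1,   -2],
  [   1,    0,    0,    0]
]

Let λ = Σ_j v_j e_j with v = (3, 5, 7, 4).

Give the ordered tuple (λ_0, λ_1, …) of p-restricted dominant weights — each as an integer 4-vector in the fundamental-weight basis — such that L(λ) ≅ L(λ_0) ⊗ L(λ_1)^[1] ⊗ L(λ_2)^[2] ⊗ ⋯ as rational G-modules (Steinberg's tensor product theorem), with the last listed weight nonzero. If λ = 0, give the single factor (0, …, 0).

((0, 0, 1, 1), (0, 1, 1, 1))

ω-coordinates c = M·v, v = (3, 5, 7, 4):
  c_1 = -2*3 + 2*5 + 0*7 + -1*4 = 0
  c_2 = -1*3 + 1*5 + 0*7 + 0*4 = 2
  c_3 = -2*3 + 2*5 + 1*7 + -2*4 = 3
  c_4 = 1*3 + 0*5 + 0*7 + 0*4 = 3
Writing each c_i in base p = 2:
  c_1 = 0
  c_2 = 2 = 0·2^0 + 1·2^1
  c_3 = 3 = 1·2^0 + 1·2^1
  c_4 = 3 = 1·2^0 + 1·2^1
p-restricted factor λ_0 = (0, 0, 1, 1)
p-restricted factor λ_1 = (0, 1, 1, 1)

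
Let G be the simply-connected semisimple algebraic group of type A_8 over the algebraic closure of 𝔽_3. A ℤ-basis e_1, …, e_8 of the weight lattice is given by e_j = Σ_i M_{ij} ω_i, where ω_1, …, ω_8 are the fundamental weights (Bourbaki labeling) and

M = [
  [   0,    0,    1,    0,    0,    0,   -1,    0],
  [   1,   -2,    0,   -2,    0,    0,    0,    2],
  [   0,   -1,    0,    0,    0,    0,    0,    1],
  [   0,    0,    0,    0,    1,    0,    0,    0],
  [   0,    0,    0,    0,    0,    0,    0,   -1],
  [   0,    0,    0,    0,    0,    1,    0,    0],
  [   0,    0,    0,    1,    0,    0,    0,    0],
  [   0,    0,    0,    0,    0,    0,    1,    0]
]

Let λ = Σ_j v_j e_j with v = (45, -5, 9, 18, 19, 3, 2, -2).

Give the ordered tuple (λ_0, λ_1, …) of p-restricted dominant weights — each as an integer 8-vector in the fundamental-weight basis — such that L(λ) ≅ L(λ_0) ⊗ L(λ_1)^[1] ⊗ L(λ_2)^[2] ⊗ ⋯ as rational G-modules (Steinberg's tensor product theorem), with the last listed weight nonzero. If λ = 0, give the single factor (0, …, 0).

((1, 0, 0, 1, 2, 0, 0, 2), (2, 2, 1, 0, 0, 1, 0, 0), (0, 1, 0, 2, 0, 0, 2, 0))

Change of basis e → ω: c = M·v where v = (45, -5, 9, 18, 19, 3, 2, -2):
  c_1 = 0·45 + (0)·(-5) + 1·9 + 0·18 + 0·19 + 0·3 + (-1)·(2) + (0)·(-2) = 7
  c_2 = 1·45 + (-2)·(-5) + 0·9 + (-2)·(18) + 0·19 + 0·3 + 0·2 + (2)·(-2) = 15
  c_3 = 0·45 + (-1)·(-5) + 0·9 + 0·18 + 0·19 + 0·3 + 0·2 + (1)·(-2) = 3
  c_4 = 0·45 + (0)·(-5) + 0·9 + 0·18 + 1·19 + 0·3 + 0·2 + (0)·(-2) = 19
  c_5 = 0·45 + (0)·(-5) + 0·9 + 0·18 + 0·19 + 0·3 + 0·2 + (-1)·(-2) = 2
  c_6 = 0·45 + (0)·(-5) + 0·9 + 0·18 + 0·19 + 1·3 + 0·2 + (0)·(-2) = 3
  c_7 = 0·45 + (0)·(-5) + 0·9 + 1·18 + 0·19 + 0·3 + 0·2 + (0)·(-2) = 18
  c_8 = 0·45 + (0)·(-5) + 0·9 + 0·18 + 0·19 + 0·3 + 1·2 + (0)·(-2) = 2
Writing each c_i in base p = 3:
  c_1 = 7 = 1·3^0 + 2·3^1
  c_2 = 15 = 0·3^0 + 2·3^1 + 1·3^2
  c_3 = 3 = 0·3^0 + 1·3^1
  c_4 = 19 = 1·3^0 + 0·3^1 + 2·3^2
  c_5 = 2 = 2·3^0
  c_6 = 3 = 0·3^0 + 1·3^1
  c_7 = 18 = 0·3^0 + 0·3^1 + 2·3^2
  c_8 = 2 = 2·3^0
Factor λ_0 = (1, 0, 0, 1, 2, 0, 0, 2)
Factor λ_1 = (2, 2, 1, 0, 0, 1, 0, 0)
Factor λ_2 = (0, 1, 0, 2, 0, 0, 2, 0)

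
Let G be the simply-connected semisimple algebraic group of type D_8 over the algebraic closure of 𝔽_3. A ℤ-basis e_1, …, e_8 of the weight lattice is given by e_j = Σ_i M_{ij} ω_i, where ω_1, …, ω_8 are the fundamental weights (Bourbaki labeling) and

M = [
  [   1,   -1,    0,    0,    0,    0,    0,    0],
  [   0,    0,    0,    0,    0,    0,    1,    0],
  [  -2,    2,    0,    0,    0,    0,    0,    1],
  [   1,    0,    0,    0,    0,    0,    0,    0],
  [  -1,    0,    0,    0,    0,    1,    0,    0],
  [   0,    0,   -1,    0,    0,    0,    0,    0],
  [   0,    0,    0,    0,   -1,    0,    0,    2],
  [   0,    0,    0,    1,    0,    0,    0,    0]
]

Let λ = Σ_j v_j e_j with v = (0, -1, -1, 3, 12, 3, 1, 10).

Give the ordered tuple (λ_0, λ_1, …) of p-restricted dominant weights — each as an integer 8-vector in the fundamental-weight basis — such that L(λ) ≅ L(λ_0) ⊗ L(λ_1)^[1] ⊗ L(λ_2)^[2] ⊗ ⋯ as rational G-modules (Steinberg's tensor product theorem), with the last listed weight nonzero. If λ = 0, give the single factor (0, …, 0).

ω-coordinates c = M·v, v = (0, -1, -1, 3, 12, 3, 1, 10):
  c_1 = 1*0 + -1*-1 + 0*-1 + 0*3 + 0*12 + 0*3 + 0*1 + 0*10 = 1
  c_2 = 0*0 + 0*-1 + 0*-1 + 0*3 + 0*12 + 0*3 + 1*1 + 0*10 = 1
  c_3 = -2*0 + 2*-1 + 0*-1 + 0*3 + 0*12 + 0*3 + 0*1 + 1*10 = 8
  c_4 = 1*0 + 0*-1 + 0*-1 + 0*3 + 0*12 + 0*3 + 0*1 + 0*10 = 0
  c_5 = -1*0 + 0*-1 + 0*-1 + 0*3 + 0*12 + 1*3 + 0*1 + 0*10 = 3
  c_6 = 0*0 + 0*-1 + -1*-1 + 0*3 + 0*12 + 0*3 + 0*1 + 0*10 = 1
  c_7 = 0*0 + 0*-1 + 0*-1 + 0*3 + -1*12 + 0*3 + 0*1 + 2*10 = 8
  c_8 = 0*0 + 0*-1 + 0*-1 + 1*3 + 0*12 + 0*3 + 0*1 + 0*10 = 3
Base-3 expansion of each c_i:
  c_1 = 1 = 1·3^0
  c_2 = 1 = 1·3^0
  c_3 = 8 = 2·3^0 + 2·3^1
  c_4 = 0
  c_5 = 3 = 0·3^0 + 1·3^1
  c_6 = 1 = 1·3^0
  c_7 = 8 = 2·3^0 + 2·3^1
  c_8 = 3 = 0·3^0 + 1·3^1
λ_0 = (1, 1, 2, 0, 0, 1, 2, 0)
λ_1 = (0, 0, 2, 0, 1, 0, 2, 1)

((1, 1, 2, 0, 0, 1, 2, 0), (0, 0, 2, 0, 1, 0, 2, 1))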